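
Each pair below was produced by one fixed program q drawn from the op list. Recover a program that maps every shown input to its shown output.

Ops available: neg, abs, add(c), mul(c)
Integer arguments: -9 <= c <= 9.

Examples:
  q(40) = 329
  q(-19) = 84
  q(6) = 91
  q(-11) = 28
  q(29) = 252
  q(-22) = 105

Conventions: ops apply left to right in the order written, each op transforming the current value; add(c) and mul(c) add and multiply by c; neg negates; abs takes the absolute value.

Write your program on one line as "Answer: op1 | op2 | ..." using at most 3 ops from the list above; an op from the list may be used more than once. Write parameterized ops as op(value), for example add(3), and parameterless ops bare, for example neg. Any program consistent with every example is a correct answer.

add(7) | abs | mul(7)

Check, running the answer program on each example:
  40 -> 47 -> 47 -> 329
  -19 -> -12 -> 12 -> 84
  6 -> 13 -> 13 -> 91
  -11 -> -4 -> 4 -> 28
  29 -> 36 -> 36 -> 252
  -22 -> -15 -> 15 -> 105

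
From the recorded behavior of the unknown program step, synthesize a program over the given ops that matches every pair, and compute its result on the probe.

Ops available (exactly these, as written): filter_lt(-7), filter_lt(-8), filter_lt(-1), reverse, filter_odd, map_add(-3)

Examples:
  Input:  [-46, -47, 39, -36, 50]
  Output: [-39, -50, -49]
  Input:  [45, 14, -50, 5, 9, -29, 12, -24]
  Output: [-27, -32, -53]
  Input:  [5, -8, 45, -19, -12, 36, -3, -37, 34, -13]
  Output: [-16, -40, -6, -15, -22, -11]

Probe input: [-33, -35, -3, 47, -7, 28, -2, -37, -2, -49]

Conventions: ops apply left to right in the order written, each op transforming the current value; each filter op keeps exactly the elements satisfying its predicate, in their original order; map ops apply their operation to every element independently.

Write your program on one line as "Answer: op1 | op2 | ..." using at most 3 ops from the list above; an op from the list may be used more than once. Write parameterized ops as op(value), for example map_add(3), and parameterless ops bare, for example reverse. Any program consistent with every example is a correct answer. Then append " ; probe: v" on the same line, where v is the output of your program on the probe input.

reverse | filter_lt(-1) | map_add(-3) ; probe: [-52, -5, -40, -5, -10, -6, -38, -36]

Check, running the answer program on each example:
  [-46, -47, 39, -36, 50] -> [50, -36, 39, -47, -46] -> [-36, -47, -46] -> [-39, -50, -49]
  [45, 14, -50, 5, 9, -29, 12, -24] -> [-24, 12, -29, 9, 5, -50, 14, 45] -> [-24, -29, -50] -> [-27, -32, -53]
  [5, -8, 45, -19, -12, 36, -3, -37, 34, -13] -> [-13, 34, -37, -3, 36, -12, -19, 45, -8, 5] -> [-13, -37, -3, -12, -19, -8] -> [-16, -40, -6, -15, -22, -11]
  probe: [-33, -35, -3, 47, -7, 28, -2, -37, -2, -49] -> [-49, -2, -37, -2, 28, -7, 47, -3, -35, -33] -> [-49, -2, -37, -2, -7, -3, -35, -33] -> [-52, -5, -40, -5, -10, -6, -38, -36]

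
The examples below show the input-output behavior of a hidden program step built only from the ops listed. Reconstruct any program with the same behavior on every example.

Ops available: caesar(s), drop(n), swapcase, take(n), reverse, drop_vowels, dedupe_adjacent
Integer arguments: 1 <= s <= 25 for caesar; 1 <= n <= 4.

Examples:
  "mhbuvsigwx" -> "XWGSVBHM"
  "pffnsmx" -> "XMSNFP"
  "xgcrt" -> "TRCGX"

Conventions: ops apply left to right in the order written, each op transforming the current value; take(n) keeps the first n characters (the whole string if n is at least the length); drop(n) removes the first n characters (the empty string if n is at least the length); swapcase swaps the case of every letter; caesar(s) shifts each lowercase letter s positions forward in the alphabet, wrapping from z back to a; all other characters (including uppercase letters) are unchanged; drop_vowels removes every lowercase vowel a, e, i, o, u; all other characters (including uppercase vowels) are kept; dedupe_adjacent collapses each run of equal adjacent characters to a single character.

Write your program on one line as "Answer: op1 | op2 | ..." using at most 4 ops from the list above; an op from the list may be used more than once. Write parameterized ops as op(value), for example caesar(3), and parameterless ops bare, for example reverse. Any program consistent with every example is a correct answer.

drop_vowels | dedupe_adjacent | reverse | swapcase

Check, running the answer program on each example:
  "mhbuvsigwx" -> "mhbvsgwx" -> "mhbvsgwx" -> "xwgsvbhm" -> "XWGSVBHM"
  "pffnsmx" -> "pffnsmx" -> "pfnsmx" -> "xmsnfp" -> "XMSNFP"
  "xgcrt" -> "xgcrt" -> "xgcrt" -> "trcgx" -> "TRCGX"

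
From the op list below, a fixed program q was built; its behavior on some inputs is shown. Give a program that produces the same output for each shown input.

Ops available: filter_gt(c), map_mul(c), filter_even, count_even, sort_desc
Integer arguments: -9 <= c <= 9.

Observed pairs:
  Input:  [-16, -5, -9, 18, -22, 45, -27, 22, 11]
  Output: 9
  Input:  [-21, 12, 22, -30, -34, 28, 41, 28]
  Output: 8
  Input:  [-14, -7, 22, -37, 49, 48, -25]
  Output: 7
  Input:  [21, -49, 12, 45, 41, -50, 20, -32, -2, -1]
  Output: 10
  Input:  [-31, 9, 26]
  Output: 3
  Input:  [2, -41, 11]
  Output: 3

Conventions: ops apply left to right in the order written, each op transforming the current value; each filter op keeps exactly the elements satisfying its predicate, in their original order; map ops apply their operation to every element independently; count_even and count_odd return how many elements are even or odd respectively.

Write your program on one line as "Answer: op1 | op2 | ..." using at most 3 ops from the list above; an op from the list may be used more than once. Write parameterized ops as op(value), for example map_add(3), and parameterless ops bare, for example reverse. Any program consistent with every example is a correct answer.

map_mul(-8) | count_even

Check, running the answer program on each example:
  [-16, -5, -9, 18, -22, 45, -27, 22, 11] -> [128, 40, 72, -144, 176, -360, 216, -176, -88] -> 9
  [-21, 12, 22, -30, -34, 28, 41, 28] -> [168, -96, -176, 240, 272, -224, -328, -224] -> 8
  [-14, -7, 22, -37, 49, 48, -25] -> [112, 56, -176, 296, -392, -384, 200] -> 7
  [21, -49, 12, 45, 41, -50, 20, -32, -2, -1] -> [-168, 392, -96, -360, -328, 400, -160, 256, 16, 8] -> 10
  [-31, 9, 26] -> [248, -72, -208] -> 3
  [2, -41, 11] -> [-16, 328, -88] -> 3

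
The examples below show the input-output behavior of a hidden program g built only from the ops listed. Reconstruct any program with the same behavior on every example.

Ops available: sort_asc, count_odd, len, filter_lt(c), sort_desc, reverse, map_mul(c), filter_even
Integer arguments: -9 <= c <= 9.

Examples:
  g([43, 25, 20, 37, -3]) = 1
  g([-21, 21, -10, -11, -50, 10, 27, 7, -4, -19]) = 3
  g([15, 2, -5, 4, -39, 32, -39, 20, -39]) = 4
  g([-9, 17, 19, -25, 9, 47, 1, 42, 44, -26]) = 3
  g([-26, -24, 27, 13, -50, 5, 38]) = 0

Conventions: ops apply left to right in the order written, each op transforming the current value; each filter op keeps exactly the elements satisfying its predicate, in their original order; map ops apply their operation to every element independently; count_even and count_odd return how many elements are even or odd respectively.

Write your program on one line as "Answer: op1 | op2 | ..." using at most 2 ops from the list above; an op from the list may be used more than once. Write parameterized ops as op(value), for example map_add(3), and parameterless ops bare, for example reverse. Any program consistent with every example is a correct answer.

filter_lt(3) | count_odd

Check, running the answer program on each example:
  [43, 25, 20, 37, -3] -> [-3] -> 1
  [-21, 21, -10, -11, -50, 10, 27, 7, -4, -19] -> [-21, -10, -11, -50, -4, -19] -> 3
  [15, 2, -5, 4, -39, 32, -39, 20, -39] -> [2, -5, -39, -39, -39] -> 4
  [-9, 17, 19, -25, 9, 47, 1, 42, 44, -26] -> [-9, -25, 1, -26] -> 3
  [-26, -24, 27, 13, -50, 5, 38] -> [-26, -24, -50] -> 0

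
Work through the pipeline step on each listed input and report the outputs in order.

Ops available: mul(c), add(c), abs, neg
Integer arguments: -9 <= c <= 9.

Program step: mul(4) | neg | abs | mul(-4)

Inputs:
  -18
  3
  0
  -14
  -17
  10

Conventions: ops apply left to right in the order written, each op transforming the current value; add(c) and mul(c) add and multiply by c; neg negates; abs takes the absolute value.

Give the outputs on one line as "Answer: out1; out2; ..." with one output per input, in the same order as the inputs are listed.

-288; -48; 0; -224; -272; -160

Execution, op by op:
  -18 -> -72 -> 72 -> 72 -> -288
  3 -> 12 -> -12 -> 12 -> -48
  0 -> 0 -> 0 -> 0 -> 0
  -14 -> -56 -> 56 -> 56 -> -224
  -17 -> -68 -> 68 -> 68 -> -272
  10 -> 40 -> -40 -> 40 -> -160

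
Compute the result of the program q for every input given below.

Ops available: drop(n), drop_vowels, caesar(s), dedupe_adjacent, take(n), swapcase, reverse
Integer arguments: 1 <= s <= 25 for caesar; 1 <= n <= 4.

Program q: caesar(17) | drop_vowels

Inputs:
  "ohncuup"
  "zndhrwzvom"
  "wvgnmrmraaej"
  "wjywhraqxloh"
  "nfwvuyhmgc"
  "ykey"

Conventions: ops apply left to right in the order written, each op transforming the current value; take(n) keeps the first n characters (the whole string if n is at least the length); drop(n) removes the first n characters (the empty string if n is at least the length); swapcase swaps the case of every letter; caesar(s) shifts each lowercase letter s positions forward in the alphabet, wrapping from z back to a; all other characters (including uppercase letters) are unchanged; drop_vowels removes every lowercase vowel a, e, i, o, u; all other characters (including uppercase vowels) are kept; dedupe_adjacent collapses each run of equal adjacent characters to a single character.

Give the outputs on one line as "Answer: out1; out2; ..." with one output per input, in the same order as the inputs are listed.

Execution, op by op:
  "ohncuup" -> "fyetllg" -> "fytllg"
  "zndhrwzvom" -> "qeuyinqmfd" -> "qynqmfd"
  "wvgnmrmraaej" -> "nmxedidirrva" -> "nmxddrrv"
  "wjywhraqxloh" -> "napnyirhocfy" -> "npnyrhcfy"
  "nfwvuyhmgc" -> "ewnmlpydxt" -> "wnmlpydxt"
  "ykey" -> "pbvp" -> "pbvp"

"fytllg"; "qynqmfd"; "nmxddrrv"; "npnyrhcfy"; "wnmlpydxt"; "pbvp"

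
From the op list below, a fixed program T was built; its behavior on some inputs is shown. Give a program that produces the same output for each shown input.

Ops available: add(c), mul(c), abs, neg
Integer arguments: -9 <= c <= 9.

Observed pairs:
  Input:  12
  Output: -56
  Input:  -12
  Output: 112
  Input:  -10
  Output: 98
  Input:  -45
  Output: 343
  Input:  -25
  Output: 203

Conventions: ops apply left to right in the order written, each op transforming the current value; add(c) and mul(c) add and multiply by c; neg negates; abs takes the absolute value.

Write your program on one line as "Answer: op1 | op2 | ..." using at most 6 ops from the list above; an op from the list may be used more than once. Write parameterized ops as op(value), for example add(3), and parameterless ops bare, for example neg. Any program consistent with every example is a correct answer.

add(-8) | add(7) | neg | add(3) | mul(-1) | mul(-7)

Check, running the answer program on each example:
  12 -> 4 -> 11 -> -11 -> -8 -> 8 -> -56
  -12 -> -20 -> -13 -> 13 -> 16 -> -16 -> 112
  -10 -> -18 -> -11 -> 11 -> 14 -> -14 -> 98
  -45 -> -53 -> -46 -> 46 -> 49 -> -49 -> 343
  -25 -> -33 -> -26 -> 26 -> 29 -> -29 -> 203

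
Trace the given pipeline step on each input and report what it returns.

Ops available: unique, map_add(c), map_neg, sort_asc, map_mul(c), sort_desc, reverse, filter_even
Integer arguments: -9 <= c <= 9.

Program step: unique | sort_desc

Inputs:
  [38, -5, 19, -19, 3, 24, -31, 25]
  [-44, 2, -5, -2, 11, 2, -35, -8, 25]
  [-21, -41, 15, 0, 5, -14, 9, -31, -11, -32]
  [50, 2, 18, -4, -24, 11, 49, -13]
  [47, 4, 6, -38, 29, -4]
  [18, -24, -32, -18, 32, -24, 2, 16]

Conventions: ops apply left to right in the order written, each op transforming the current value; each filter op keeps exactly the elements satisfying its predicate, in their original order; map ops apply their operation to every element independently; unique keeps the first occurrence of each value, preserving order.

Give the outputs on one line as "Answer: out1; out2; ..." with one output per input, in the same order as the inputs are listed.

Execution, op by op:
  [38, -5, 19, -19, 3, 24, -31, 25] -> [38, -5, 19, -19, 3, 24, -31, 25] -> [38, 25, 24, 19, 3, -5, -19, -31]
  [-44, 2, -5, -2, 11, 2, -35, -8, 25] -> [-44, 2, -5, -2, 11, -35, -8, 25] -> [25, 11, 2, -2, -5, -8, -35, -44]
  [-21, -41, 15, 0, 5, -14, 9, -31, -11, -32] -> [-21, -41, 15, 0, 5, -14, 9, -31, -11, -32] -> [15, 9, 5, 0, -11, -14, -21, -31, -32, -41]
  [50, 2, 18, -4, -24, 11, 49, -13] -> [50, 2, 18, -4, -24, 11, 49, -13] -> [50, 49, 18, 11, 2, -4, -13, -24]
  [47, 4, 6, -38, 29, -4] -> [47, 4, 6, -38, 29, -4] -> [47, 29, 6, 4, -4, -38]
  [18, -24, -32, -18, 32, -24, 2, 16] -> [18, -24, -32, -18, 32, 2, 16] -> [32, 18, 16, 2, -18, -24, -32]

[38, 25, 24, 19, 3, -5, -19, -31]; [25, 11, 2, -2, -5, -8, -35, -44]; [15, 9, 5, 0, -11, -14, -21, -31, -32, -41]; [50, 49, 18, 11, 2, -4, -13, -24]; [47, 29, 6, 4, -4, -38]; [32, 18, 16, 2, -18, -24, -32]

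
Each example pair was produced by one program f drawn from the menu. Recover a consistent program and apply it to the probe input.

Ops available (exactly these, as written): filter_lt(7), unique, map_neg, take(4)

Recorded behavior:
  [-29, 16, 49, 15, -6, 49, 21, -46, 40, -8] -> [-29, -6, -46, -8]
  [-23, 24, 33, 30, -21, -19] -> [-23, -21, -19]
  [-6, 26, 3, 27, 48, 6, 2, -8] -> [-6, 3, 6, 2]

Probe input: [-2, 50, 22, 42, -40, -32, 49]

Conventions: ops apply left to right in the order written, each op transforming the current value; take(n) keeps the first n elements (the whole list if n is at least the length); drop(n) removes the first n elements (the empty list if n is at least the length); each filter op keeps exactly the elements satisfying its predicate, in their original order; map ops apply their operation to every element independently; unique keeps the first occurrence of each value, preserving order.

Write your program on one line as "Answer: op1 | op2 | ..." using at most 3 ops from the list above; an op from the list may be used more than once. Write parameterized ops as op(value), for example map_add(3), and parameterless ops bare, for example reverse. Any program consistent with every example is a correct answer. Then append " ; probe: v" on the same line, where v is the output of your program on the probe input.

filter_lt(7) | take(4) ; probe: [-2, -40, -32]

Check, running the answer program on each example:
  [-29, 16, 49, 15, -6, 49, 21, -46, 40, -8] -> [-29, -6, -46, -8] -> [-29, -6, -46, -8]
  [-23, 24, 33, 30, -21, -19] -> [-23, -21, -19] -> [-23, -21, -19]
  [-6, 26, 3, 27, 48, 6, 2, -8] -> [-6, 3, 6, 2, -8] -> [-6, 3, 6, 2]
  probe: [-2, 50, 22, 42, -40, -32, 49] -> [-2, -40, -32] -> [-2, -40, -32]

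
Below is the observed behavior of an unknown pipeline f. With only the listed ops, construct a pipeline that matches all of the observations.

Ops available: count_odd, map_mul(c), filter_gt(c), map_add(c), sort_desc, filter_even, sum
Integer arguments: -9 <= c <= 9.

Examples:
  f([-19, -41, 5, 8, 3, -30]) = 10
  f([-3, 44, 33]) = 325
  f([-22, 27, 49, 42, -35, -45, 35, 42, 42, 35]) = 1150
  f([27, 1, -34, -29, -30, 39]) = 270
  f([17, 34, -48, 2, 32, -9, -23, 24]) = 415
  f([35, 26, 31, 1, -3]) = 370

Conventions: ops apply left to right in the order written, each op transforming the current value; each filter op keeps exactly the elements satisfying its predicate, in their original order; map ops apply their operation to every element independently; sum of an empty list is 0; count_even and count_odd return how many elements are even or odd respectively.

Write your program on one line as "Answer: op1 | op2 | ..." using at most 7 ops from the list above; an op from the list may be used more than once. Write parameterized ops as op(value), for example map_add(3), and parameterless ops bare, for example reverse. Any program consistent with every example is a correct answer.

filter_gt(1) | sort_desc | map_add(-6) | map_mul(5) | filter_gt(-3) | sum

Check, running the answer program on each example:
  [-19, -41, 5, 8, 3, -30] -> [5, 8, 3] -> [8, 5, 3] -> [2, -1, -3] -> [10, -5, -15] -> [10] -> 10
  [-3, 44, 33] -> [44, 33] -> [44, 33] -> [38, 27] -> [190, 135] -> [190, 135] -> 325
  [-22, 27, 49, 42, -35, -45, 35, 42, 42, 35] -> [27, 49, 42, 35, 42, 42, 35] -> [49, 42, 42, 42, 35, 35, 27] -> [43, 36, 36, 36, 29, 29, 21] -> [215, 180, 180, 180, 145, 145, 105] -> [215, 180, 180, 180, 145, 145, 105] -> 1150
  [27, 1, -34, -29, -30, 39] -> [27, 39] -> [39, 27] -> [33, 21] -> [165, 105] -> [165, 105] -> 270
  [17, 34, -48, 2, 32, -9, -23, 24] -> [17, 34, 2, 32, 24] -> [34, 32, 24, 17, 2] -> [28, 26, 18, 11, -4] -> [140, 130, 90, 55, -20] -> [140, 130, 90, 55] -> 415
  [35, 26, 31, 1, -3] -> [35, 26, 31] -> [35, 31, 26] -> [29, 25, 20] -> [145, 125, 100] -> [145, 125, 100] -> 370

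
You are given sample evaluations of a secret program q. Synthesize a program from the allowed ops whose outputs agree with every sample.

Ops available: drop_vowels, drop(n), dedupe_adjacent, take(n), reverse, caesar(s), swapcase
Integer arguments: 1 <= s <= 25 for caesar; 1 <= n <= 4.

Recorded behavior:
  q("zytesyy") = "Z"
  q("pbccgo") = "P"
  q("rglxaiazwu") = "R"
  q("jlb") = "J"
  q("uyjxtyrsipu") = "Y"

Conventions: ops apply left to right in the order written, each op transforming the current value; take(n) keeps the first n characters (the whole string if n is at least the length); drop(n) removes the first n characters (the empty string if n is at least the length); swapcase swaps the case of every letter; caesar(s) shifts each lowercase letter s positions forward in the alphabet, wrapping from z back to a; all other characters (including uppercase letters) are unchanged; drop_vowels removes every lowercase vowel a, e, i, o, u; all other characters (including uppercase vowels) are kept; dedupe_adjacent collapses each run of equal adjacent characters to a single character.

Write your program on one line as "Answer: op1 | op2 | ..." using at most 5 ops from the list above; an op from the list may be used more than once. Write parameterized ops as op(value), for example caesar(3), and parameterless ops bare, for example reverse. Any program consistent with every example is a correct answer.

dedupe_adjacent | drop_vowels | take(1) | swapcase

Check, running the answer program on each example:
  "zytesyy" -> "zytesy" -> "zytsy" -> "z" -> "Z"
  "pbccgo" -> "pbcgo" -> "pbcg" -> "p" -> "P"
  "rglxaiazwu" -> "rglxaiazwu" -> "rglxzw" -> "r" -> "R"
  "jlb" -> "jlb" -> "jlb" -> "j" -> "J"
  "uyjxtyrsipu" -> "uyjxtyrsipu" -> "yjxtyrsp" -> "y" -> "Y"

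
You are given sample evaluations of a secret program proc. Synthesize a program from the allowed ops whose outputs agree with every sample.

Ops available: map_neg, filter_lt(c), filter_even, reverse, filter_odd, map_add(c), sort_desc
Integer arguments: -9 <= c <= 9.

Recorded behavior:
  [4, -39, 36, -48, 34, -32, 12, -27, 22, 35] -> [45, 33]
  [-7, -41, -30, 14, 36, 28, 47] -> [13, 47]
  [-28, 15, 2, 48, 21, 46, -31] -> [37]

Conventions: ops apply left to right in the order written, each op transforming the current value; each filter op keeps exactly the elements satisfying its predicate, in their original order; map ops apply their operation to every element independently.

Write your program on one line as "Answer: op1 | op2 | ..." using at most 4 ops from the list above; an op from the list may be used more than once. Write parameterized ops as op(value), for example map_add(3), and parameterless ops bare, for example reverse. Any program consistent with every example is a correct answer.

filter_lt(4) | map_add(-6) | filter_odd | map_neg

Check, running the answer program on each example:
  [4, -39, 36, -48, 34, -32, 12, -27, 22, 35] -> [-39, -48, -32, -27] -> [-45, -54, -38, -33] -> [-45, -33] -> [45, 33]
  [-7, -41, -30, 14, 36, 28, 47] -> [-7, -41, -30] -> [-13, -47, -36] -> [-13, -47] -> [13, 47]
  [-28, 15, 2, 48, 21, 46, -31] -> [-28, 2, -31] -> [-34, -4, -37] -> [-37] -> [37]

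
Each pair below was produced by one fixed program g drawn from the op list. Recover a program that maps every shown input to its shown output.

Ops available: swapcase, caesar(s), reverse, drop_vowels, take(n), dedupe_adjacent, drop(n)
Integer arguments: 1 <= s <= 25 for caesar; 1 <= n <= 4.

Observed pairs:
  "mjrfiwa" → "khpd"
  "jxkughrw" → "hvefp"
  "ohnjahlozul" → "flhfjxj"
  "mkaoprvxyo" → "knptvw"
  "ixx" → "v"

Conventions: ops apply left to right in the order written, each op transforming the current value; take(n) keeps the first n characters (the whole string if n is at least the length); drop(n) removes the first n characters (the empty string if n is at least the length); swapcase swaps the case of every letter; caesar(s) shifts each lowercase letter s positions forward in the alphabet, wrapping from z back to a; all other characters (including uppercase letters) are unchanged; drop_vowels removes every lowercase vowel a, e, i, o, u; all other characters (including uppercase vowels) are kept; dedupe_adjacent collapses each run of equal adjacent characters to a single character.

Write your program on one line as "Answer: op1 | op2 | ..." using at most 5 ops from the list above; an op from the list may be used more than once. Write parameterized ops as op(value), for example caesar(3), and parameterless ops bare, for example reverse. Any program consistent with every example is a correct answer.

drop_vowels | caesar(4) | dedupe_adjacent | drop_vowels | caesar(20)

Check, running the answer program on each example:
  "mjrfiwa" -> "mjrfw" -> "qnvja" -> "qnvja" -> "qnvj" -> "khpd"
  "jxkughrw" -> "jxkghrw" -> "nboklva" -> "nboklva" -> "nbklv" -> "hvefp"
  "ohnjahlozul" -> "hnjhlzl" -> "lrnlpdp" -> "lrnlpdp" -> "lrnlpdp" -> "flhfjxj"
  "mkaoprvxyo" -> "mkprvxy" -> "qotvzbc" -> "qotvzbc" -> "qtvzbc" -> "knptvw"
  "ixx" -> "xx" -> "bb" -> "b" -> "b" -> "v"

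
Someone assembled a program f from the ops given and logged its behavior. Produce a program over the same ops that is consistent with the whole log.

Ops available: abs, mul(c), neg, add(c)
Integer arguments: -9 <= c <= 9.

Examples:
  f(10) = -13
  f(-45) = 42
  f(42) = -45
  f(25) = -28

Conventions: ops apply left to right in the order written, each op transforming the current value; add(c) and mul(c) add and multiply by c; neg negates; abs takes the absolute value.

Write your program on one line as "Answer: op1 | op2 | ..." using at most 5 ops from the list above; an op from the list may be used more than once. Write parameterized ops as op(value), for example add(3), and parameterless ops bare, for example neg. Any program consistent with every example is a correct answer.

neg | add(3) | neg | add(6) | neg

Check, running the answer program on each example:
  10 -> -10 -> -7 -> 7 -> 13 -> -13
  -45 -> 45 -> 48 -> -48 -> -42 -> 42
  42 -> -42 -> -39 -> 39 -> 45 -> -45
  25 -> -25 -> -22 -> 22 -> 28 -> -28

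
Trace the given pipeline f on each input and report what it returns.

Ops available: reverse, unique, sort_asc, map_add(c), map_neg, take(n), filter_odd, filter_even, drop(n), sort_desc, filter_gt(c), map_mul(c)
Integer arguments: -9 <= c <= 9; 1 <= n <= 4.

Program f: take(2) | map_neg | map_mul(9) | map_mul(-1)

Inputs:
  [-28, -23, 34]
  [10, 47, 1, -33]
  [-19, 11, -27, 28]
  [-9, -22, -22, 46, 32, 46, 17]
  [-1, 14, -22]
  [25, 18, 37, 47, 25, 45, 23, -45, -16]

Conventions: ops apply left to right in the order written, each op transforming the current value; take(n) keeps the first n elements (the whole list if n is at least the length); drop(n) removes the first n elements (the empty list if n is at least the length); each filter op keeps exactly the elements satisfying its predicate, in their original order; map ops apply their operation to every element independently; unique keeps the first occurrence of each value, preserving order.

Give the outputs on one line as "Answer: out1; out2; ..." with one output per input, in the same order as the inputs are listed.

[-252, -207]; [90, 423]; [-171, 99]; [-81, -198]; [-9, 126]; [225, 162]

Execution, op by op:
  [-28, -23, 34] -> [-28, -23] -> [28, 23] -> [252, 207] -> [-252, -207]
  [10, 47, 1, -33] -> [10, 47] -> [-10, -47] -> [-90, -423] -> [90, 423]
  [-19, 11, -27, 28] -> [-19, 11] -> [19, -11] -> [171, -99] -> [-171, 99]
  [-9, -22, -22, 46, 32, 46, 17] -> [-9, -22] -> [9, 22] -> [81, 198] -> [-81, -198]
  [-1, 14, -22] -> [-1, 14] -> [1, -14] -> [9, -126] -> [-9, 126]
  [25, 18, 37, 47, 25, 45, 23, -45, -16] -> [25, 18] -> [-25, -18] -> [-225, -162] -> [225, 162]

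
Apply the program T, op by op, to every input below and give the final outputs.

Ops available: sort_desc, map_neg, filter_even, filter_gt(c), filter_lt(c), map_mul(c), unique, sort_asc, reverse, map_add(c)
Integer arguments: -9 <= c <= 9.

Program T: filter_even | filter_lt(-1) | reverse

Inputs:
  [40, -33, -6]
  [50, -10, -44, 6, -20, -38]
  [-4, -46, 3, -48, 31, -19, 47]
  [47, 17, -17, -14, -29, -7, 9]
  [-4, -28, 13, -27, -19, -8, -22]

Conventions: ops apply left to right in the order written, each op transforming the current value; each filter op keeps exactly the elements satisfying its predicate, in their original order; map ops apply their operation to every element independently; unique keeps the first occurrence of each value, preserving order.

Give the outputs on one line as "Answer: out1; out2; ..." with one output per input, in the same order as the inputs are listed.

Execution, op by op:
  [40, -33, -6] -> [40, -6] -> [-6] -> [-6]
  [50, -10, -44, 6, -20, -38] -> [50, -10, -44, 6, -20, -38] -> [-10, -44, -20, -38] -> [-38, -20, -44, -10]
  [-4, -46, 3, -48, 31, -19, 47] -> [-4, -46, -48] -> [-4, -46, -48] -> [-48, -46, -4]
  [47, 17, -17, -14, -29, -7, 9] -> [-14] -> [-14] -> [-14]
  [-4, -28, 13, -27, -19, -8, -22] -> [-4, -28, -8, -22] -> [-4, -28, -8, -22] -> [-22, -8, -28, -4]

[-6]; [-38, -20, -44, -10]; [-48, -46, -4]; [-14]; [-22, -8, -28, -4]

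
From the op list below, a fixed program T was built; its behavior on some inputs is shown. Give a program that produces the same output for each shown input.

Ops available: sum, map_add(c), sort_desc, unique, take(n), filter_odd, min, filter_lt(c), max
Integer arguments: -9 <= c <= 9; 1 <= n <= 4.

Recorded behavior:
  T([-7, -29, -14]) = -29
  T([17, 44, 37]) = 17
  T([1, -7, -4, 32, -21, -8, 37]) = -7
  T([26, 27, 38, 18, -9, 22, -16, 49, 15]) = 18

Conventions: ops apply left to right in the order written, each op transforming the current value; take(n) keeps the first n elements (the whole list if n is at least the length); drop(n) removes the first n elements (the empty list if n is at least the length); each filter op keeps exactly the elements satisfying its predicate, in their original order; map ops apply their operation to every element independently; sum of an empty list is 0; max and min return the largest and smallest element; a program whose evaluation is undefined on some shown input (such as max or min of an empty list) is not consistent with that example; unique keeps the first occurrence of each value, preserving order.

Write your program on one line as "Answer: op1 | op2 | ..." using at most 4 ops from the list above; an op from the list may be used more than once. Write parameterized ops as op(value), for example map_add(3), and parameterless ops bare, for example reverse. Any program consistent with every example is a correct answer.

take(4) | sort_desc | min

Check, running the answer program on each example:
  [-7, -29, -14] -> [-7, -29, -14] -> [-7, -14, -29] -> -29
  [17, 44, 37] -> [17, 44, 37] -> [44, 37, 17] -> 17
  [1, -7, -4, 32, -21, -8, 37] -> [1, -7, -4, 32] -> [32, 1, -4, -7] -> -7
  [26, 27, 38, 18, -9, 22, -16, 49, 15] -> [26, 27, 38, 18] -> [38, 27, 26, 18] -> 18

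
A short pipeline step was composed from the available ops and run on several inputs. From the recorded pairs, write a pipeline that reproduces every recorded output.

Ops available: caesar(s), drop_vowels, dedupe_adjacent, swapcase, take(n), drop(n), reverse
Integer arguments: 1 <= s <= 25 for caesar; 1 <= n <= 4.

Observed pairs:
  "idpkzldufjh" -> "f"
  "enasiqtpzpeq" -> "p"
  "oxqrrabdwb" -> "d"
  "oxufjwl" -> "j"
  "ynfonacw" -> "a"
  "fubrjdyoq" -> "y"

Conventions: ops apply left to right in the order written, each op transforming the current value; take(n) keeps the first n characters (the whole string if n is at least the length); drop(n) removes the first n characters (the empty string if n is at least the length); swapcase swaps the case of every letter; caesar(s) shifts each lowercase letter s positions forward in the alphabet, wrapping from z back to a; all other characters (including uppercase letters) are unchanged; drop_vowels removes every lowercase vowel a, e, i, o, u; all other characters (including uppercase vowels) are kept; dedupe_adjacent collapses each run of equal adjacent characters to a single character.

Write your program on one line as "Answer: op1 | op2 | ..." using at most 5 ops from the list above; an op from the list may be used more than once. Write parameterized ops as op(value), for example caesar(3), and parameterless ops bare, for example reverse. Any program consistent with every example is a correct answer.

dedupe_adjacent | reverse | take(4) | drop(2) | take(1)

Check, running the answer program on each example:
  "idpkzldufjh" -> "idpkzldufjh" -> "hjfudlzkpdi" -> "hjfu" -> "fu" -> "f"
  "enasiqtpzpeq" -> "enasiqtpzpeq" -> "qepzptqisane" -> "qepz" -> "pz" -> "p"
  "oxqrrabdwb" -> "oxqrabdwb" -> "bwdbarqxo" -> "bwdb" -> "db" -> "d"
  "oxufjwl" -> "oxufjwl" -> "lwjfuxo" -> "lwjf" -> "jf" -> "j"
  "ynfonacw" -> "ynfonacw" -> "wcanofny" -> "wcan" -> "an" -> "a"
  "fubrjdyoq" -> "fubrjdyoq" -> "qoydjrbuf" -> "qoyd" -> "yd" -> "y"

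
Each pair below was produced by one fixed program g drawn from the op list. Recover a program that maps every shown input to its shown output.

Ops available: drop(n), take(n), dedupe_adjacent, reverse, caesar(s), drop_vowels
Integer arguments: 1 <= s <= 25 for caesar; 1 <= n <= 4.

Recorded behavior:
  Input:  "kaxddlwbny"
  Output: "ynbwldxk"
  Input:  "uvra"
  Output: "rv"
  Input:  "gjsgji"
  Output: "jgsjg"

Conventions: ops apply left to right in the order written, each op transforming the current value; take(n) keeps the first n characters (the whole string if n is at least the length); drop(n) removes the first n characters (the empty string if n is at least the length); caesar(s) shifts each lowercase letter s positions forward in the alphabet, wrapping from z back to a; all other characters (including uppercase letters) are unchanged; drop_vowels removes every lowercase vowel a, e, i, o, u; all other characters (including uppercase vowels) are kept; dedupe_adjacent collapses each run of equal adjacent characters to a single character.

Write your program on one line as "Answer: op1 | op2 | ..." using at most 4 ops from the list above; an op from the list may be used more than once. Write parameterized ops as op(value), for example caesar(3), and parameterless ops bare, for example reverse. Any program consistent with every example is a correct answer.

drop_vowels | reverse | dedupe_adjacent

Check, running the answer program on each example:
  "kaxddlwbny" -> "kxddlwbny" -> "ynbwlddxk" -> "ynbwldxk"
  "uvra" -> "vr" -> "rv" -> "rv"
  "gjsgji" -> "gjsgj" -> "jgsjg" -> "jgsjg"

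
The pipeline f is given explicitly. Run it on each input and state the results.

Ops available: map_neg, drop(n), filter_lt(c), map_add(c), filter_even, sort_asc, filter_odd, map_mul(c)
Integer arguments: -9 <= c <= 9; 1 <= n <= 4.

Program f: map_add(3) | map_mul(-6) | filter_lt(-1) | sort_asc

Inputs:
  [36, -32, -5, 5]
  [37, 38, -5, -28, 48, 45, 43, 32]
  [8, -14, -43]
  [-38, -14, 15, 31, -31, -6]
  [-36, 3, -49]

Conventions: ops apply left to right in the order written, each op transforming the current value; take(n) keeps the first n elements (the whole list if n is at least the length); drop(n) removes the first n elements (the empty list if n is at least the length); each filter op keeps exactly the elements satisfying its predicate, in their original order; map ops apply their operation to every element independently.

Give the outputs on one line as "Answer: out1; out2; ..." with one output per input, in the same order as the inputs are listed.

Execution, op by op:
  [36, -32, -5, 5] -> [39, -29, -2, 8] -> [-234, 174, 12, -48] -> [-234, -48] -> [-234, -48]
  [37, 38, -5, -28, 48, 45, 43, 32] -> [40, 41, -2, -25, 51, 48, 46, 35] -> [-240, -246, 12, 150, -306, -288, -276, -210] -> [-240, -246, -306, -288, -276, -210] -> [-306, -288, -276, -246, -240, -210]
  [8, -14, -43] -> [11, -11, -40] -> [-66, 66, 240] -> [-66] -> [-66]
  [-38, -14, 15, 31, -31, -6] -> [-35, -11, 18, 34, -28, -3] -> [210, 66, -108, -204, 168, 18] -> [-108, -204] -> [-204, -108]
  [-36, 3, -49] -> [-33, 6, -46] -> [198, -36, 276] -> [-36] -> [-36]

[-234, -48]; [-306, -288, -276, -246, -240, -210]; [-66]; [-204, -108]; [-36]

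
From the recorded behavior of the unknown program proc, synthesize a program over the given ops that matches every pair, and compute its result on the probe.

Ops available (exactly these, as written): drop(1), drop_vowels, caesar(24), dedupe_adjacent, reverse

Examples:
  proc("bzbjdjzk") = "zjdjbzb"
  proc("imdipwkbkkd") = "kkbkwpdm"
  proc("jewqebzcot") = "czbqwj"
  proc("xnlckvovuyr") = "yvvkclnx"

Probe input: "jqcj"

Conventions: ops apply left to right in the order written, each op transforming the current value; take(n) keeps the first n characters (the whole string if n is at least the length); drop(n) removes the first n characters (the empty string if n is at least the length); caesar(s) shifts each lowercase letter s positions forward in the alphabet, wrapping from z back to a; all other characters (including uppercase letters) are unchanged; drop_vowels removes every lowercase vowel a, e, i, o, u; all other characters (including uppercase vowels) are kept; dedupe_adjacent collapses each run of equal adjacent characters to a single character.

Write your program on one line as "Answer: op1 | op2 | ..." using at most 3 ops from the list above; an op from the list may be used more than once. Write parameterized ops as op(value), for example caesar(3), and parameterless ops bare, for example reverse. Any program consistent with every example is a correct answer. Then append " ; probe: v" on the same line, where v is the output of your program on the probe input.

reverse | drop_vowels | drop(1) ; probe: "cqj"

Check, running the answer program on each example:
  "bzbjdjzk" -> "kzjdjbzb" -> "kzjdjbzb" -> "zjdjbzb"
  "imdipwkbkkd" -> "dkkbkwpidmi" -> "dkkbkwpdm" -> "kkbkwpdm"
  "jewqebzcot" -> "toczbeqwej" -> "tczbqwj" -> "czbqwj"
  "xnlckvovuyr" -> "ryuvovkclnx" -> "ryvvkclnx" -> "yvvkclnx"
  probe: "jqcj" -> "jcqj" -> "jcqj" -> "cqj"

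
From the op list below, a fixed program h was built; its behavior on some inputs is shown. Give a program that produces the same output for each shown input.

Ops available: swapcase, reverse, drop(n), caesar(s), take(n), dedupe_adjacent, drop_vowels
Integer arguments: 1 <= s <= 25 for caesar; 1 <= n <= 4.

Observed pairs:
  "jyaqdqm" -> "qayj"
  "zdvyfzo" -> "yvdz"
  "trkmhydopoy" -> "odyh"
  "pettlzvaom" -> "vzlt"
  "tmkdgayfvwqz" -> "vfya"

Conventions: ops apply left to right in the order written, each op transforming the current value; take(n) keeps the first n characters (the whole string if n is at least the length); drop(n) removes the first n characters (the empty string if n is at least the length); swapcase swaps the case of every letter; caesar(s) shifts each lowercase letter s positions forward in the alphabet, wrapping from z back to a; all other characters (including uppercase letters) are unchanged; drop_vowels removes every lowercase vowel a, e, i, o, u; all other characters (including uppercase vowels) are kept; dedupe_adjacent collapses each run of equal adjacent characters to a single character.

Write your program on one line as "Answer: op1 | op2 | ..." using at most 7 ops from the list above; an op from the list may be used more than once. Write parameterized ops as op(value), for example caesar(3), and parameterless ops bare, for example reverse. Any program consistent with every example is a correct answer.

reverse | swapcase | drop(1) | drop(2) | take(4) | swapcase

Check, running the answer program on each example:
  "jyaqdqm" -> "mqdqayj" -> "MQDQAYJ" -> "QDQAYJ" -> "QAYJ" -> "QAYJ" -> "qayj"
  "zdvyfzo" -> "ozfyvdz" -> "OZFYVDZ" -> "ZFYVDZ" -> "YVDZ" -> "YVDZ" -> "yvdz"
  "trkmhydopoy" -> "yopodyhmkrt" -> "YOPODYHMKRT" -> "OPODYHMKRT" -> "ODYHMKRT" -> "ODYH" -> "odyh"
  "pettlzvaom" -> "moavzlttep" -> "MOAVZLTTEP" -> "OAVZLTTEP" -> "VZLTTEP" -> "VZLT" -> "vzlt"
  "tmkdgayfvwqz" -> "zqwvfyagdkmt" -> "ZQWVFYAGDKMT" -> "QWVFYAGDKMT" -> "VFYAGDKMT" -> "VFYA" -> "vfya"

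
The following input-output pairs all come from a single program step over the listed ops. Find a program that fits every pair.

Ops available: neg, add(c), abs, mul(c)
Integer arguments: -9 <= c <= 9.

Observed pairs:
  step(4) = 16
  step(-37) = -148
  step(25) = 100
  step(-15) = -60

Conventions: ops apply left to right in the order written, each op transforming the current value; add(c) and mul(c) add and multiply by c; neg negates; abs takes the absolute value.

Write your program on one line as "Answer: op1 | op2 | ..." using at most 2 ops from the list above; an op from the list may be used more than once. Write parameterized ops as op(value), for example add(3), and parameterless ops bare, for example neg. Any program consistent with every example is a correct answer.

neg | mul(-4)

Check, running the answer program on each example:
  4 -> -4 -> 16
  -37 -> 37 -> -148
  25 -> -25 -> 100
  -15 -> 15 -> -60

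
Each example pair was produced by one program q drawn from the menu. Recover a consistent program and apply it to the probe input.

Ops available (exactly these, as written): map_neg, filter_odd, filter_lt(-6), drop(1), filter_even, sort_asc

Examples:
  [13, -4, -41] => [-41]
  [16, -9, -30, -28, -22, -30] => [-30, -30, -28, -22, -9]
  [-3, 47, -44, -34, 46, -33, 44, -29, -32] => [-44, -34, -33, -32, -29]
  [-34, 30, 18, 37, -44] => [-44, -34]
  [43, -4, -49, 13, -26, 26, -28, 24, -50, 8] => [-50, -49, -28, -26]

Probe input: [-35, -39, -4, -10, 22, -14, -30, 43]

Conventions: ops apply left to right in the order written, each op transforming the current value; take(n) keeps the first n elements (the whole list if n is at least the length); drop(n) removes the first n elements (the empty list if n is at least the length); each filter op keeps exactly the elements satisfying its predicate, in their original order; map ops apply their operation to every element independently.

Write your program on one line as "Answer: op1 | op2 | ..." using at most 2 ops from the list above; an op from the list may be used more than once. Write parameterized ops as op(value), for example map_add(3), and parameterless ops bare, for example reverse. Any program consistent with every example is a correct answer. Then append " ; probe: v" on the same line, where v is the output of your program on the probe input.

sort_asc | filter_lt(-6) ; probe: [-39, -35, -30, -14, -10]

Check, running the answer program on each example:
  [13, -4, -41] -> [-41, -4, 13] -> [-41]
  [16, -9, -30, -28, -22, -30] -> [-30, -30, -28, -22, -9, 16] -> [-30, -30, -28, -22, -9]
  [-3, 47, -44, -34, 46, -33, 44, -29, -32] -> [-44, -34, -33, -32, -29, -3, 44, 46, 47] -> [-44, -34, -33, -32, -29]
  [-34, 30, 18, 37, -44] -> [-44, -34, 18, 30, 37] -> [-44, -34]
  [43, -4, -49, 13, -26, 26, -28, 24, -50, 8] -> [-50, -49, -28, -26, -4, 8, 13, 24, 26, 43] -> [-50, -49, -28, -26]
  probe: [-35, -39, -4, -10, 22, -14, -30, 43] -> [-39, -35, -30, -14, -10, -4, 22, 43] -> [-39, -35, -30, -14, -10]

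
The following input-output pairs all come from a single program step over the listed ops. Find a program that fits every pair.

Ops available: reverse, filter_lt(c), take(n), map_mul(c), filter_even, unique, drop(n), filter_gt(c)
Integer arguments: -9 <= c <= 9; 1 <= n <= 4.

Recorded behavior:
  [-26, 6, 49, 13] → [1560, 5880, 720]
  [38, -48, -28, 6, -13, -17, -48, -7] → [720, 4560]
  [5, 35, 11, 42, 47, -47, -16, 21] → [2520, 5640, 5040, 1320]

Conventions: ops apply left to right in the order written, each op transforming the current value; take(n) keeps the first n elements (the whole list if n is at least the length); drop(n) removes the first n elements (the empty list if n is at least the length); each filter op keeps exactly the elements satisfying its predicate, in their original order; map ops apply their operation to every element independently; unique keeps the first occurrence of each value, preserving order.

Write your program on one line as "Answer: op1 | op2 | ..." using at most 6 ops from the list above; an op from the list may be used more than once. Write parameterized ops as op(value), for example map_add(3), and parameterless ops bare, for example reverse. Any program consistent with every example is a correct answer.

map_mul(-8) | map_mul(-3) | map_mul(5) | reverse | filter_gt(9) | take(4)

Check, running the answer program on each example:
  [-26, 6, 49, 13] -> [208, -48, -392, -104] -> [-624, 144, 1176, 312] -> [-3120, 720, 5880, 1560] -> [1560, 5880, 720, -3120] -> [1560, 5880, 720] -> [1560, 5880, 720]
  [38, -48, -28, 6, -13, -17, -48, -7] -> [-304, 384, 224, -48, 104, 136, 384, 56] -> [912, -1152, -672, 144, -312, -408, -1152, -168] -> [4560, -5760, -3360, 720, -1560, -2040, -5760, -840] -> [-840, -5760, -2040, -1560, 720, -3360, -5760, 4560] -> [720, 4560] -> [720, 4560]
  [5, 35, 11, 42, 47, -47, -16, 21] -> [-40, -280, -88, -336, -376, 376, 128, -168] -> [120, 840, 264, 1008, 1128, -1128, -384, 504] -> [600, 4200, 1320, 5040, 5640, -5640, -1920, 2520] -> [2520, -1920, -5640, 5640, 5040, 1320, 4200, 600] -> [2520, 5640, 5040, 1320, 4200, 600] -> [2520, 5640, 5040, 1320]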